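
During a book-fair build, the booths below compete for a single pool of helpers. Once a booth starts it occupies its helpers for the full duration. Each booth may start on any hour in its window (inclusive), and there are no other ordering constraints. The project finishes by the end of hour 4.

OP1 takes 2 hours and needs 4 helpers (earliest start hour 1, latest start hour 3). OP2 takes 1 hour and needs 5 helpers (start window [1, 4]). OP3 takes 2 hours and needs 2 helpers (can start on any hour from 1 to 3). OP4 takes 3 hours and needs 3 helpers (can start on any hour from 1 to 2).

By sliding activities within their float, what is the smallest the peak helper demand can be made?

7

Early-start (OP1@1, OP2@1, OP3@1, OP4@1) gives peak 14: h1:14  h2:9  h3:3  h4:0.
Shift OP2→4, OP3→3.
Schedule OP1@1, OP2@4, OP3@3, OP4@1: h1:7  h2:7  h3:5  h4:7 — peak 7.
Total helper-hours = 26 over 4 hours ⇒ peak ≥ ⌈26/4⌉ = 7, so 7 is optimal.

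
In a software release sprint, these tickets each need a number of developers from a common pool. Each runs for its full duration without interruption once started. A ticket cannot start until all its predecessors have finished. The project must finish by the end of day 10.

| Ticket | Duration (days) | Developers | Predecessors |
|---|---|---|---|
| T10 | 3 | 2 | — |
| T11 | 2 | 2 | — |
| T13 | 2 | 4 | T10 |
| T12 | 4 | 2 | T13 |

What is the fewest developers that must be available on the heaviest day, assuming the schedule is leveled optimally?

4

Schedule T10@1, T11@1, T13@4, T12@6: d1:4  d2:4  d3:2  d4:4  d5:4  d6:2  d7:2  d8:2  d9:2  d10:0 — peak 4.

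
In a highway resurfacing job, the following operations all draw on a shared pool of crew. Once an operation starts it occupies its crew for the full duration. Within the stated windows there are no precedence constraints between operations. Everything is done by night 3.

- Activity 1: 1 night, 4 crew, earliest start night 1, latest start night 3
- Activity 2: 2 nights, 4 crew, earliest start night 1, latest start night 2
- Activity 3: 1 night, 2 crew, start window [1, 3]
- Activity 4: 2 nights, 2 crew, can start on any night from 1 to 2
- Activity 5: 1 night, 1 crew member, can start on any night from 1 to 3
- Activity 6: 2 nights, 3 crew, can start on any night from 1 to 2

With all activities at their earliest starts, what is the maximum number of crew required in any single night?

Early-start schedule: Activity 1@1, Activity 2@1, Activity 3@1, Activity 4@1, Activity 5@1, Activity 6@1.
Load per night: night 1: 16, night 2: 9, night 3: 0.
Peak is 16.

16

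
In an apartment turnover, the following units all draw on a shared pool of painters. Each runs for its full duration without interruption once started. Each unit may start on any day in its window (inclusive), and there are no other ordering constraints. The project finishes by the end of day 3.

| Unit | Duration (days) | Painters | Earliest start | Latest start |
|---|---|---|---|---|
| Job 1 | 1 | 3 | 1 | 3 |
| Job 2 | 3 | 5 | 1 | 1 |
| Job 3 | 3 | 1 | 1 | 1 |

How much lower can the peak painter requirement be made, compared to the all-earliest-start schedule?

Early-start peak: d1:9  d2:6  d3:6 ⇒ 9.
Leveled (Job 1@1, Job 2@1, Job 3@1): d1:9  d2:6  d3:6 ⇒ 9.
Reduction 9 − 9 = 0.

0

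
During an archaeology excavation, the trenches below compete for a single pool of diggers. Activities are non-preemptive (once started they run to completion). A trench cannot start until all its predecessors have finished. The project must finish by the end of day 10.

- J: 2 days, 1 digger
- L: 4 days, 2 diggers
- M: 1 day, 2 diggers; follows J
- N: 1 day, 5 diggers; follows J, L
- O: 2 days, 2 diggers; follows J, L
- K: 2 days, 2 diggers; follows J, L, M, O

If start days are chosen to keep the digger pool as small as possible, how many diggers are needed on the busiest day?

Early-start (J@1, L@1, M@3, N@5, O@5, K@7) gives peak 7: d1:3  d2:3  d3:4  d4:2  d5:7  d6:2  d7:2  d8:2  d9:0  d10:0.
Shift O→6, K→8.
Schedule J@1, L@1, M@3, N@5, O@6, K@8: d1:3  d2:3  d3:4  d4:2  d5:5  d6:2  d7:2  d8:2  d9:2  d10:0 — peak 5.

5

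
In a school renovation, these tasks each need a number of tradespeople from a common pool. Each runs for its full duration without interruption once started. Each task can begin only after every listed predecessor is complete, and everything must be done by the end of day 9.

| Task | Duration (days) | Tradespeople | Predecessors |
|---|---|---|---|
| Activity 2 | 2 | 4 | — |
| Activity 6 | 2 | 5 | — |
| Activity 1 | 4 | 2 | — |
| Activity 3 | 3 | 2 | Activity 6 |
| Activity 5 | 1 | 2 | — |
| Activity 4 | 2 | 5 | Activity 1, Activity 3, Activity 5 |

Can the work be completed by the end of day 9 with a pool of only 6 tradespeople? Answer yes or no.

Schedule Activity 2@3, Activity 6@1, Activity 1@3, Activity 3@5, Activity 5@5, Activity 4@8: d1:5  d2:5  d3:6  d4:6  d5:6  d6:4  d7:2  d8:5  d9:5 — peak 6 ≤ 6.

yes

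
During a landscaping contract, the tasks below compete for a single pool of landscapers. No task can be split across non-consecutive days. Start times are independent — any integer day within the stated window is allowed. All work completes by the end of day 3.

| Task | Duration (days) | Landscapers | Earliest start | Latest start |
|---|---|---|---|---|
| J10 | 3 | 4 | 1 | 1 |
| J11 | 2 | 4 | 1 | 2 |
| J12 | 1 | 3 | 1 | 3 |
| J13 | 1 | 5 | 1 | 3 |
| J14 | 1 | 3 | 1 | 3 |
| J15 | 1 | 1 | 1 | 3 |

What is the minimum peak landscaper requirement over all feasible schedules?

Early-start (J10@1, J11@1, J12@1, J13@1, J14@1, J15@1) gives peak 20: d1:20  d2:8  d3:4.
Shift J13→3, J14→2, J15→3.
Schedule J10@1, J11@1, J12@1, J13@3, J14@2, J15@3: d1:11  d2:11  d3:10 — peak 11.
Total landscaper-days = 32 over 3 days ⇒ peak ≥ ⌈32/3⌉ = 11, so 11 is optimal.

11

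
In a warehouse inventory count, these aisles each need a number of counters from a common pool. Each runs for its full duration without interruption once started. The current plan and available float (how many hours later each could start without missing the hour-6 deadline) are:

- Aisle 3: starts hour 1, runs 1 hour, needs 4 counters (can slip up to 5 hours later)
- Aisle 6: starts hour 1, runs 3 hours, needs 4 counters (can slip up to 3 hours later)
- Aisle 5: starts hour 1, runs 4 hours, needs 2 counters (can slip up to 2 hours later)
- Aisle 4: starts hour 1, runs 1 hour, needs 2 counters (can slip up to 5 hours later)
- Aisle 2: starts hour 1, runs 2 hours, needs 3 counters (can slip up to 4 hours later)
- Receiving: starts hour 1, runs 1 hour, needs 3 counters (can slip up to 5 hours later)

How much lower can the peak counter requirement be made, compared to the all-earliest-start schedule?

12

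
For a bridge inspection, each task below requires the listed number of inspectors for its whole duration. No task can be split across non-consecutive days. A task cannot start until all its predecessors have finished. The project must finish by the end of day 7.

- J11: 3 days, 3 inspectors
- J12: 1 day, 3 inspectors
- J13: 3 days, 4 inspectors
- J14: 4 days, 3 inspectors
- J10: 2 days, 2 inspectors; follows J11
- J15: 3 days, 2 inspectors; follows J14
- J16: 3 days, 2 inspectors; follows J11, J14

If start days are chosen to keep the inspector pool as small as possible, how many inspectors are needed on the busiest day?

10

Early-start (J11@1, J12@1, J13@1, J14@1, J10@4, J15@5, J16@5) gives peak 13: d1:13  d2:10  d3:10  d4:5  d5:6  d6:4  d7:4.
Shift J13→2.
Schedule J11@1, J12@1, J13@2, J14@1, J10@4, J15@5, J16@5: d1:9  d2:10  d3:10  d4:9  d5:6  d6:4  d7:4 — peak 10.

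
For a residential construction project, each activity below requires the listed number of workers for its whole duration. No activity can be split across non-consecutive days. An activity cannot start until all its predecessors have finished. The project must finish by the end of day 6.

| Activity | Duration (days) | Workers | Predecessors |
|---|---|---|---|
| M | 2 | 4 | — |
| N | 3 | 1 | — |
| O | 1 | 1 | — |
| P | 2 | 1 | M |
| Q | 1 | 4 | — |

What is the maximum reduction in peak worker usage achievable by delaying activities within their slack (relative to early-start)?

6

Early-start peak: d1:10  d2:5  d3:2  d4:1  d5:0  d6:0 ⇒ 10.
Leveled (M@1, N@3, O@3, P@3, Q@6): d1:4  d2:4  d3:3  d4:2  d5:1  d6:4 ⇒ 4.
Reduction 10 − 4 = 6.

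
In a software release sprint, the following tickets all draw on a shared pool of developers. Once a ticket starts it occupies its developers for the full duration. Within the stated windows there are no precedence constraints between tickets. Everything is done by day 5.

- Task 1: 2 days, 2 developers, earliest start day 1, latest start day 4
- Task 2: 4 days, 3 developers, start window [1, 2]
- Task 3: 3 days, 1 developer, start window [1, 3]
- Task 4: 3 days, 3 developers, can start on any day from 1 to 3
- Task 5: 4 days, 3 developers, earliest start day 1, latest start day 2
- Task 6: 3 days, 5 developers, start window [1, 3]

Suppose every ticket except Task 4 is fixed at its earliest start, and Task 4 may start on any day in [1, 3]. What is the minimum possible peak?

15

Task 4@1: d1:17  d2:17  d3:15  d4:6  d5:0 → peak 17
Task 4@2: d1:14  d2:17  d3:15  d4:9  d5:0 → peak 17
Task 4@3: d1:14  d2:14  d3:15  d4:9  d5:3 → peak 15
Best is Task 4@3, peak 15.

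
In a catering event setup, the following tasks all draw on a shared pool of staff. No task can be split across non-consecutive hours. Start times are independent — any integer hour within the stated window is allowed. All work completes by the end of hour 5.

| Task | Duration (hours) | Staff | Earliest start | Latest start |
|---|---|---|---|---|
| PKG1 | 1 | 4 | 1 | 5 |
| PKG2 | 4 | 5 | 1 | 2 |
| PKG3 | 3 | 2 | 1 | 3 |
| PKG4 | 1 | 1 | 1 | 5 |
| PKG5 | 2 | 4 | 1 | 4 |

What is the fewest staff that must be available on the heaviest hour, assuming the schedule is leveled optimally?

Early-start (PKG1@1, PKG2@1, PKG3@1, PKG4@1, PKG5@1) gives peak 16: h1:16  h2:11  h3:7  h4:5  h5:0.
Shift PKG2→2, PKG5→4.
Schedule PKG1@1, PKG2@2, PKG3@1, PKG4@1, PKG5@4: h1:7  h2:7  h3:7  h4:9  h5:9 — peak 9.

9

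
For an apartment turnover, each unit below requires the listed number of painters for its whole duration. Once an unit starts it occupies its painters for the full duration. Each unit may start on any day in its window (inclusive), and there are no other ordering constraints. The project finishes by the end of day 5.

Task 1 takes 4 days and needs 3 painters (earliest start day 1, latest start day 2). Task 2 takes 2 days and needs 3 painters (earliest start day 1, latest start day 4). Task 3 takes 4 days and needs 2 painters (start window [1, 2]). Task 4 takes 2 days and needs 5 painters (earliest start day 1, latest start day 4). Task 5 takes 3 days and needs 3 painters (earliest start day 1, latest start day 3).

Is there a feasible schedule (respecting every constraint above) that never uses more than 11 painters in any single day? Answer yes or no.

yes

Schedule Task 1@1, Task 2@1, Task 3@1, Task 4@4, Task 5@1: d1:11  d2:11  d3:8  d4:10  d5:5 — peak 11 ≤ 11.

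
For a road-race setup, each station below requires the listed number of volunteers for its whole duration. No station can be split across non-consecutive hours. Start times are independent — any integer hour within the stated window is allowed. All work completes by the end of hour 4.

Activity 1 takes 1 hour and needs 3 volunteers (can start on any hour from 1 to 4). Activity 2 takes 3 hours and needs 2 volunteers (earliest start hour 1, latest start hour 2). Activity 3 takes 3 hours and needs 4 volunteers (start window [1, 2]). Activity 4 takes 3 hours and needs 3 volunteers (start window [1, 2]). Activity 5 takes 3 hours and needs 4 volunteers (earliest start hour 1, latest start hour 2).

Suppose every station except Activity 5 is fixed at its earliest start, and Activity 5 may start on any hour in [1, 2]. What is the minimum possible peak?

13

Activity 5@1: h1:16  h2:13  h3:13  h4:0 → peak 16
Activity 5@2: h1:12  h2:13  h3:13  h4:4 → peak 13
Best is Activity 5@2, peak 13.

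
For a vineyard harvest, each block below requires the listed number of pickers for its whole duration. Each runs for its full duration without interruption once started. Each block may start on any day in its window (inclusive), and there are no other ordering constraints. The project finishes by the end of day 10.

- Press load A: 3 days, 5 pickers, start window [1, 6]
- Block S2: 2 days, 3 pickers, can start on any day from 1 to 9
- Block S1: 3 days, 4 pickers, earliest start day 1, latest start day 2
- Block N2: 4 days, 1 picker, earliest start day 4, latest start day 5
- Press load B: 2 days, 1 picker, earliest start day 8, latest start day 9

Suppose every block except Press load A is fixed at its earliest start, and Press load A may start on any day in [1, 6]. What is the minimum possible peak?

Press load A@1: d1:12  d2:12  d3:9  d4:1  d5:1  d6:1  d7:1  d8:1  d9:1  d10:0 → peak 12
Press load A@2: d1:7  d2:12  d3:9  d4:6  d5:1  d6:1  d7:1  d8:1  d9:1  d10:0 → peak 12
Press load A@3: d1:7  d2:7  d3:9  d4:6  d5:6  d6:1  d7:1  d8:1  d9:1  d10:0 → peak 9
Press load A@4: d1:7  d2:7  d3:4  d4:6  d5:6  d6:6  d7:1  d8:1  d9:1  d10:0 → peak 7
Press load A@5: d1:7  d2:7  d3:4  d4:1  d5:6  d6:6  d7:6  d8:1  d9:1  d10:0 → peak 7
Press load A@6: d1:7  d2:7  d3:4  d4:1  d5:1  d6:6  d7:6  d8:6  d9:1  d10:0 → peak 7
Best is Press load A@4, peak 7.

7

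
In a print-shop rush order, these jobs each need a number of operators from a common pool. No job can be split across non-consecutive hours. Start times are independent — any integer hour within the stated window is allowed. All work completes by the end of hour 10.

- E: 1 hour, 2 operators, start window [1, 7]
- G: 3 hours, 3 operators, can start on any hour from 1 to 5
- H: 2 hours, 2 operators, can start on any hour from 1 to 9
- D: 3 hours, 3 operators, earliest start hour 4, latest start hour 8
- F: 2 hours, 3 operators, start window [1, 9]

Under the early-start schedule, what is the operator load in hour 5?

3

At early start, hour 5 has: D.
Demand: 3 = 3.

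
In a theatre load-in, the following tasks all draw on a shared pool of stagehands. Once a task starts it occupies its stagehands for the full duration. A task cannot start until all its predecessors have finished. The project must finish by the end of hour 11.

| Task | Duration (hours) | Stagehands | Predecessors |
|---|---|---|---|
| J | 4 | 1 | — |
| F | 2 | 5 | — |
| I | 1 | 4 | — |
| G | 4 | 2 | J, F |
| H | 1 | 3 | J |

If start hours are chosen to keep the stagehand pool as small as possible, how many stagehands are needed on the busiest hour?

5

Early-start (J@1, F@1, I@1, G@5, H@5) gives peak 10: h1:10  h2:6  h3:1  h4:1  h5:5  h6:2  h7:2  h8:2  h9:0  h10:0  h11:0.
Shift F→5, G→7, H→7.
Schedule J@1, F@5, I@1, G@7, H@7: h1:5  h2:1  h3:1  h4:1  h5:5  h6:5  h7:5  h8:2  h9:2  h10:2  h11:0 — peak 5.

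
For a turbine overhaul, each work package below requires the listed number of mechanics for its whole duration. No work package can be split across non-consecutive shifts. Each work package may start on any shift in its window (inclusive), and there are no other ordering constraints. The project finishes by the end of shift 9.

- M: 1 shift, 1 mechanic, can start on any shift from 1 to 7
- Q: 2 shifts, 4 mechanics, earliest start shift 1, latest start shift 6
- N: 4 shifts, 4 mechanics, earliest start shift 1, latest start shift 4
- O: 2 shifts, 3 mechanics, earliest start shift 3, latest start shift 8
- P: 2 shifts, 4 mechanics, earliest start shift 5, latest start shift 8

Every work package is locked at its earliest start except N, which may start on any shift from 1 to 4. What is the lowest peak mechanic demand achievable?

8

N@1: s1:9  s2:8  s3:7  s4:7  s5:4  s6:4  s7:0  s8:0  s9:0 → peak 9
N@2: s1:5  s2:8  s3:7  s4:7  s5:8  s6:4  s7:0  s8:0  s9:0 → peak 8
N@3: s1:5  s2:4  s3:7  s4:7  s5:8  s6:8  s7:0  s8:0  s9:0 → peak 8
N@4: s1:5  s2:4  s3:3  s4:7  s5:8  s6:8  s7:4  s8:0  s9:0 → peak 8
Best is N@2, peak 8.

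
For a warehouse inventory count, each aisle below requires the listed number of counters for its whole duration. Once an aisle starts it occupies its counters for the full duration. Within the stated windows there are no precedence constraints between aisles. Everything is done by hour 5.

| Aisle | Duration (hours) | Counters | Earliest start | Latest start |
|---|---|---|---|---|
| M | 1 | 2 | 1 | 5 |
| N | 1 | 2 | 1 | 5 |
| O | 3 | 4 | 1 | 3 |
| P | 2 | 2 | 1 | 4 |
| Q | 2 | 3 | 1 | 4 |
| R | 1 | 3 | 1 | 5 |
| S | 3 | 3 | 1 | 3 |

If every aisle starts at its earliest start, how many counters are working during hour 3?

At early start, hour 3 has: O, S.
Demand: 4 + 3 = 7.

7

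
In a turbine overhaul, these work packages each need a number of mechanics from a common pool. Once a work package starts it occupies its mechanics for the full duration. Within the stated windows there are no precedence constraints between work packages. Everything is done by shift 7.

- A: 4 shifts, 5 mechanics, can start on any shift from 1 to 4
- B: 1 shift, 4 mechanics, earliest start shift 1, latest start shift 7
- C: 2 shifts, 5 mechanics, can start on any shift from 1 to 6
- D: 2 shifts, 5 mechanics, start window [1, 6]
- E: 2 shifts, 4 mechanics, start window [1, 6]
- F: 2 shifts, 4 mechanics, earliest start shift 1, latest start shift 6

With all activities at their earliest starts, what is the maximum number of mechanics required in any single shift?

27

Early-start schedule: A@1, B@1, C@1, D@1, E@1, F@1.
Load per shift: shift 1: 27, shift 2: 23, shift 3: 5, shift 4: 5, shift 5: 0, shift 6: 0, shift 7: 0.
Peak is 27.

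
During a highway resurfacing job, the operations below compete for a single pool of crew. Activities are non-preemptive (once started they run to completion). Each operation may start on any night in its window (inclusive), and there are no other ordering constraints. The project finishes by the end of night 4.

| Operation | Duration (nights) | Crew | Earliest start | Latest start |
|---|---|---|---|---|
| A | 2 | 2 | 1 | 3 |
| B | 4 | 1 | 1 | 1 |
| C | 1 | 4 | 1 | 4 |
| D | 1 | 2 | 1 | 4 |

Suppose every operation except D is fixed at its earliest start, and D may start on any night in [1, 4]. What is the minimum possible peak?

7

D@1: n1:9  n2:3  n3:1  n4:1 → peak 9
D@2: n1:7  n2:5  n3:1  n4:1 → peak 7
D@3: n1:7  n2:3  n3:3  n4:1 → peak 7
D@4: n1:7  n2:3  n3:1  n4:3 → peak 7
Best is D@2, peak 7.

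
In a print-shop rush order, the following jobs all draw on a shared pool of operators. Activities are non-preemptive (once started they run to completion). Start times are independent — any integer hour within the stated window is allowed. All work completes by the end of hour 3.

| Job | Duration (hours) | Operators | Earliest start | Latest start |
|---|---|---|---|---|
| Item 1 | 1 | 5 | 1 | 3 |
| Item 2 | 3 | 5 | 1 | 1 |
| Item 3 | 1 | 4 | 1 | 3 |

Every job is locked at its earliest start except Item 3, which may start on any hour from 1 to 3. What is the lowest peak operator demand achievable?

Item 3@1: h1:14  h2:5  h3:5 → peak 14
Item 3@2: h1:10  h2:9  h3:5 → peak 10
Item 3@3: h1:10  h2:5  h3:9 → peak 10
Best is Item 3@2, peak 10.

10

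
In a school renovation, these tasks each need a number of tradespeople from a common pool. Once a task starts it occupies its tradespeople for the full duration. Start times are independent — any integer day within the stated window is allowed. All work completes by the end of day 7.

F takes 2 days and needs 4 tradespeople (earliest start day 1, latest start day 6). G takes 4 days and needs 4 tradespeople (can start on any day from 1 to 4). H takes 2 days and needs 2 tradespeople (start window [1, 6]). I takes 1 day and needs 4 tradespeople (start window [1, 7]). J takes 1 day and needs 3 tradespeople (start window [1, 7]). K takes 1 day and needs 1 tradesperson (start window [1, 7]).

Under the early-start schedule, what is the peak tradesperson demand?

18

Early-start schedule: F@1, G@1, H@1, I@1, J@1, K@1.
Load per day: day 1: 18, day 2: 10, day 3: 4, day 4: 4, day 5: 0, day 6: 0, day 7: 0.
Peak is 18.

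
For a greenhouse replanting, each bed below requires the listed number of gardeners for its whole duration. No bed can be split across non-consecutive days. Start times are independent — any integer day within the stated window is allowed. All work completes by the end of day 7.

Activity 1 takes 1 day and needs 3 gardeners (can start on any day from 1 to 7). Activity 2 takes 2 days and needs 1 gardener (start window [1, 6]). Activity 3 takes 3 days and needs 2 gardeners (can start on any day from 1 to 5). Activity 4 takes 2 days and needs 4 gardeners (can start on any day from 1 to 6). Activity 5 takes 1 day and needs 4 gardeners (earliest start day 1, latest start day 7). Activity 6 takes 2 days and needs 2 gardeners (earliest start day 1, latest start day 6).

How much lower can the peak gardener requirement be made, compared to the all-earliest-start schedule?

Early-start peak: d1:16  d2:9  d3:2  d4:0  d5:0  d6:0  d7:0 ⇒ 16.
Leveled (Activity 1@1, Activity 2@1, Activity 3@2, Activity 4@5, Activity 5@7, Activity 6@3): d1:4  d2:3  d3:4  d4:4  d5:4  d6:4  d7:4 ⇒ 4.
Reduction 16 − 4 = 12.

12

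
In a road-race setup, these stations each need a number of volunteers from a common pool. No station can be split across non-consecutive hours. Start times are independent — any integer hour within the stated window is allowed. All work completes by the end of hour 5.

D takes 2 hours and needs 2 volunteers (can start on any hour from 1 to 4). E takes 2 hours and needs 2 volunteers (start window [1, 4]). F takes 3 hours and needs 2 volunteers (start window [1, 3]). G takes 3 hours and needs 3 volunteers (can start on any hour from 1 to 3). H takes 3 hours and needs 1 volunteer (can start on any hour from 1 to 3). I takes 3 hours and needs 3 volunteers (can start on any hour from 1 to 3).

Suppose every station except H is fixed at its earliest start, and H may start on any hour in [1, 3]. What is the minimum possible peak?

H@1: h1:13  h2:13  h3:9  h4:0  h5:0 → peak 13
H@2: h1:12  h2:13  h3:9  h4:1  h5:0 → peak 13
H@3: h1:12  h2:12  h3:9  h4:1  h5:1 → peak 12
Best is H@3, peak 12.

12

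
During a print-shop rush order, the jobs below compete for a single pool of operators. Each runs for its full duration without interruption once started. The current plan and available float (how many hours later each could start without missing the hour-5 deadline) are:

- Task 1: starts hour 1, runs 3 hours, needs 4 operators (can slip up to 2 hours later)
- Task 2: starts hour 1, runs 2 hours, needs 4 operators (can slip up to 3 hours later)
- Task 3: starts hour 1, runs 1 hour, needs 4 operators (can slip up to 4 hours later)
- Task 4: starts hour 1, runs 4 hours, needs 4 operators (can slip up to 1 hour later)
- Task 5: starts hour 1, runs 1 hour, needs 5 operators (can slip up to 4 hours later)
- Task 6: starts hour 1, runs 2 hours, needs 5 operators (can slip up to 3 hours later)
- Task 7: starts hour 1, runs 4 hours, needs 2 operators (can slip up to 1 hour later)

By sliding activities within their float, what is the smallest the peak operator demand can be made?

Early-start (Task 1@1, Task 2@1, Task 3@1, Task 4@1, Task 5@1, Task 6@1, Task 7@1) gives peak 28: h1:28  h2:19  h3:10  h4:6  h5:0.
Shift Task 4→2, Task 5→5, Task 6→4.
Schedule Task 1@1, Task 2@1, Task 3@1, Task 4@2, Task 5@5, Task 6@4, Task 7@1: h1:14  h2:14  h3:10  h4:11  h5:14 — peak 14.

14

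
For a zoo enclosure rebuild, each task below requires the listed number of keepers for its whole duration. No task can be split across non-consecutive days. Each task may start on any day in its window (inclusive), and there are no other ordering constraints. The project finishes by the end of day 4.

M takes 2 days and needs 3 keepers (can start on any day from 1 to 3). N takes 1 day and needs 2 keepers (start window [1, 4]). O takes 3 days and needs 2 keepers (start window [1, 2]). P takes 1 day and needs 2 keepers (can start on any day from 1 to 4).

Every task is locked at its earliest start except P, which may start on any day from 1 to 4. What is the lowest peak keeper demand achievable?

P@1: d1:9  d2:5  d3:2  d4:0 → peak 9
P@2: d1:7  d2:7  d3:2  d4:0 → peak 7
P@3: d1:7  d2:5  d3:4  d4:0 → peak 7
P@4: d1:7  d2:5  d3:2  d4:2 → peak 7
Best is P@2, peak 7.

7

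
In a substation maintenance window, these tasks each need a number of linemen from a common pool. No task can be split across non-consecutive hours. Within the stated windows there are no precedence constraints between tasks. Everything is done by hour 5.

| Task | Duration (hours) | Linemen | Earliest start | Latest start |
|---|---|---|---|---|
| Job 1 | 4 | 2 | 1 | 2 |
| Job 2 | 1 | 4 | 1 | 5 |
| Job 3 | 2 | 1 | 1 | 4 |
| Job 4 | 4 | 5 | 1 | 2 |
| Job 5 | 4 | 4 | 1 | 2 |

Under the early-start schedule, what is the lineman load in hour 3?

11

At early start, hour 3 has: Job 1, Job 4, Job 5.
Demand: 2 + 5 + 4 = 11.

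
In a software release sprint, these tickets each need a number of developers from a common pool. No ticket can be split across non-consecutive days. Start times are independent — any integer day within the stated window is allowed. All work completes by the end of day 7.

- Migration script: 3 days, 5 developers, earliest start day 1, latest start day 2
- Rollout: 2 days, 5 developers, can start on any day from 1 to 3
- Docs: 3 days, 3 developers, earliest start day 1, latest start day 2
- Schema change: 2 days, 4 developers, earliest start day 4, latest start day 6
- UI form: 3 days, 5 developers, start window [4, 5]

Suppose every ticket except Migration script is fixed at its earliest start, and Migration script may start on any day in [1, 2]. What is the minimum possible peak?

13

Migration script@1: d1:13  d2:13  d3:8  d4:9  d5:9  d6:5  d7:0 → peak 13
Migration script@2: d1:8  d2:13  d3:8  d4:14  d5:9  d6:5  d7:0 → peak 14
Best is Migration script@1, peak 13.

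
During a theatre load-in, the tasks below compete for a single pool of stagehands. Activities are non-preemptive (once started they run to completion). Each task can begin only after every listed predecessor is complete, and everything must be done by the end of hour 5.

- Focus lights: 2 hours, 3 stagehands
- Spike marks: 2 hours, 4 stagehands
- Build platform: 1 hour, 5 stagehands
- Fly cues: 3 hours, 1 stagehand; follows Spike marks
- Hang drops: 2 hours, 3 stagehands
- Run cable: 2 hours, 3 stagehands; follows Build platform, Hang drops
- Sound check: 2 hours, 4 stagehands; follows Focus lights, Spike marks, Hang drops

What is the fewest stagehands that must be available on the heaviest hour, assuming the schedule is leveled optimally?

10

Early-start (Focus lights@1, Spike marks@1, Build platform@1, Fly cues@3, Hang drops@1, Run cable@3, Sound check@3) gives peak 15: h1:15  h2:10  h3:8  h4:8  h5:1.
Shift Build platform→3, Run cable→4.
Schedule Focus lights@1, Spike marks@1, Build platform@3, Fly cues@3, Hang drops@1, Run cable@4, Sound check@3: h1:10  h2:10  h3:10  h4:8  h5:4 — peak 10.
No arrangement of the 21 feasible schedules does better.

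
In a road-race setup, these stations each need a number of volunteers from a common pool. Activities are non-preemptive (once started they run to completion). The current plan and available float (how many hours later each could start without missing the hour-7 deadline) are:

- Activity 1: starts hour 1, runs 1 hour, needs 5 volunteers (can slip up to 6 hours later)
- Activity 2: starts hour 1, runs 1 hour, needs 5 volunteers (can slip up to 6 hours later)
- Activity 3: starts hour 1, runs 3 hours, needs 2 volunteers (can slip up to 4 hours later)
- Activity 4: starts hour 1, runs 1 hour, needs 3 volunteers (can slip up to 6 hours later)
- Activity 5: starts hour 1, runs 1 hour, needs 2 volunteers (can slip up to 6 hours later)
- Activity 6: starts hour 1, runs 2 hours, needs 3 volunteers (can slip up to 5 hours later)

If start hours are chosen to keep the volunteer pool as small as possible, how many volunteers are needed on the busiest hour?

5

Early-start (Activity 1@1, Activity 2@1, Activity 3@1, Activity 4@1, Activity 5@1, Activity 6@1) gives peak 20: h1:20  h2:5  h3:2  h4:0  h5:0  h6:0  h7:0.
Shift Activity 2→2, Activity 3→3, Activity 4→3, Activity 5→4, Activity 6→5.
Schedule Activity 1@1, Activity 2@2, Activity 3@3, Activity 4@3, Activity 5@4, Activity 6@5: h1:5  h2:5  h3:5  h4:4  h5:5  h6:3  h7:0 — peak 5.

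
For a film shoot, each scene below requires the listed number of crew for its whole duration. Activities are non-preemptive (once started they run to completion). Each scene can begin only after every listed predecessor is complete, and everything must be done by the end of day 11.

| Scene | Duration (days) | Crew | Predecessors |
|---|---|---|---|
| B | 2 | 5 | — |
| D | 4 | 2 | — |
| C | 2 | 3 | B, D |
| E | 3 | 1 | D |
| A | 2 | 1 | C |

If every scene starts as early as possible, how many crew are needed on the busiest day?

Early-start schedule: B@1, D@1, C@5, E@5, A@7.
Load per day: day 1: 7, day 2: 7, day 3: 2, day 4: 2, day 5: 4, day 6: 4, day 7: 2, day 8: 1, day 9: 0, day 10: 0, day 11: 0.
Peak is 7.

7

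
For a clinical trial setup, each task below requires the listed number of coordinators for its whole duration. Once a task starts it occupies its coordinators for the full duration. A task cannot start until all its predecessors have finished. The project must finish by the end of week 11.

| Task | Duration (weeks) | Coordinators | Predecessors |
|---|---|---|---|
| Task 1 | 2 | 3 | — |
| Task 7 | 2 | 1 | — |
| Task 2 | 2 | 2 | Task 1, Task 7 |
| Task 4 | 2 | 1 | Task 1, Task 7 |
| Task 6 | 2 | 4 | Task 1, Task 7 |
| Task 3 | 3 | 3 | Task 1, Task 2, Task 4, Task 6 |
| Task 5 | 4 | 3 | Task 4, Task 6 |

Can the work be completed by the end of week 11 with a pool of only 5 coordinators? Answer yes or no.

yes

Schedule Task 1@1, Task 7@1, Task 2@5, Task 4@3, Task 6@3, Task 3@9, Task 5@5: w1:4  w2:4  w3:5  w4:5  w5:5  w6:5  w7:3  w8:3  w9:3  w10:3  w11:3 — peak 5 ≤ 5.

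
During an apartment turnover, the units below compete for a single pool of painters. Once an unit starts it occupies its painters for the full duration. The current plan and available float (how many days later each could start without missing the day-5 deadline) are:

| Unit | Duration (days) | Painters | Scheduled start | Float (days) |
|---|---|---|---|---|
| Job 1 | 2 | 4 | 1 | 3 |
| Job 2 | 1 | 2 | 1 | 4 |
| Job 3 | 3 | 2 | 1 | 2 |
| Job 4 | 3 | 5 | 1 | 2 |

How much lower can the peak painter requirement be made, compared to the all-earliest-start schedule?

6

Early-start peak: d1:13  d2:11  d3:7  d4:0  d5:0 ⇒ 13.
Leveled (Job 1@1, Job 2@1, Job 3@2, Job 4@3): d1:6  d2:6  d3:7  d4:7  d5:5 ⇒ 7.
Reduction 13 − 7 = 6.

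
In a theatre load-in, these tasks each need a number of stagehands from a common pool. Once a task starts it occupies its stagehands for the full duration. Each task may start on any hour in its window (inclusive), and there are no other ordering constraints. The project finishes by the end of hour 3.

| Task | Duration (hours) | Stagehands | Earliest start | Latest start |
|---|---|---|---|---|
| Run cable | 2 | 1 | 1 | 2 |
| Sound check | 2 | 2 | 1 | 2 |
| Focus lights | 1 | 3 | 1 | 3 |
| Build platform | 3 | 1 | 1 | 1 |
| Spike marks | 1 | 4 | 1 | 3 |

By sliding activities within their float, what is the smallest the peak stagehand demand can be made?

6

Early-start (Run cable@1, Sound check@1, Focus lights@1, Build platform@1, Spike marks@1) gives peak 11: h1:11  h2:4  h3:1.
Shift Sound check→2, Focus lights→3.
Schedule Run cable@1, Sound check@2, Focus lights@3, Build platform@1, Spike marks@1: h1:6  h2:4  h3:6 — peak 6.
Total stagehand-hours = 16 over 3 hours ⇒ peak ≥ ⌈16/3⌉ = 6, so 6 is optimal.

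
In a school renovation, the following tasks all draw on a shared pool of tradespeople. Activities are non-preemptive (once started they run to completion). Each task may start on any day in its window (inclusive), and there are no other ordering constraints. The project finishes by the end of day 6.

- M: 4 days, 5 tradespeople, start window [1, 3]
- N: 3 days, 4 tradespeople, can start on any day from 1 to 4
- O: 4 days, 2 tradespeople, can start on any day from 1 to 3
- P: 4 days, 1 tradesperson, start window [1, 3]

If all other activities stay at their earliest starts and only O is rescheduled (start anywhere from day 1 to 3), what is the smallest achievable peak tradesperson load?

O@1: d1:12  d2:12  d3:12  d4:8  d5:0  d6:0 → peak 12
O@2: d1:10  d2:12  d3:12  d4:8  d5:2  d6:0 → peak 12
O@3: d1:10  d2:10  d3:12  d4:8  d5:2  d6:2 → peak 12
Best is O@1, peak 12.

12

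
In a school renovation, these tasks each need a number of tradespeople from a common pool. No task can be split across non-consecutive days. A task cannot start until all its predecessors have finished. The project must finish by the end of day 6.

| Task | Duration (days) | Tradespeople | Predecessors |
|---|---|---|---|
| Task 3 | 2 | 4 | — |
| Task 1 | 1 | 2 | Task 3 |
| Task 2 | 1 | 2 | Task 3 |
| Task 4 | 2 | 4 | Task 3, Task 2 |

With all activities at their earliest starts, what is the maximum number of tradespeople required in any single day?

4

Early-start schedule: Task 3@1, Task 1@3, Task 2@3, Task 4@4.
Load per day: day 1: 4, day 2: 4, day 3: 4, day 4: 4, day 5: 4, day 6: 0.
Peak is 4.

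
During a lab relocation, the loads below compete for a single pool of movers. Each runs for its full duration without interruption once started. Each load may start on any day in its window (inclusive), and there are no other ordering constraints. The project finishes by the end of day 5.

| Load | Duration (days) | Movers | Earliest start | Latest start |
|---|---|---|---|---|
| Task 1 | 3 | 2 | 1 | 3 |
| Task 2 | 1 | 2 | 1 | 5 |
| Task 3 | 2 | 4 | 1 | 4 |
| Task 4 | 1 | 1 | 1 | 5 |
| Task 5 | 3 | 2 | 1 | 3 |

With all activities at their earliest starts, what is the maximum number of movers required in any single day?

11

Early-start schedule: Task 1@1, Task 2@1, Task 3@1, Task 4@1, Task 5@1.
Load per day: day 1: 11, day 2: 8, day 3: 4, day 4: 0, day 5: 0.
Peak is 11.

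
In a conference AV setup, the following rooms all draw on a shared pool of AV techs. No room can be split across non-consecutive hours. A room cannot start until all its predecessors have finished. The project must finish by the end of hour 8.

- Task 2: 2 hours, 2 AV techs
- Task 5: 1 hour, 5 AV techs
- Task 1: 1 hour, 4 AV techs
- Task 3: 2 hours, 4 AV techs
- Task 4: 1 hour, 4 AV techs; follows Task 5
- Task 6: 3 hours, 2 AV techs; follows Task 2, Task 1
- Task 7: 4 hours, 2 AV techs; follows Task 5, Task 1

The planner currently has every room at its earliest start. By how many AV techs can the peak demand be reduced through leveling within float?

9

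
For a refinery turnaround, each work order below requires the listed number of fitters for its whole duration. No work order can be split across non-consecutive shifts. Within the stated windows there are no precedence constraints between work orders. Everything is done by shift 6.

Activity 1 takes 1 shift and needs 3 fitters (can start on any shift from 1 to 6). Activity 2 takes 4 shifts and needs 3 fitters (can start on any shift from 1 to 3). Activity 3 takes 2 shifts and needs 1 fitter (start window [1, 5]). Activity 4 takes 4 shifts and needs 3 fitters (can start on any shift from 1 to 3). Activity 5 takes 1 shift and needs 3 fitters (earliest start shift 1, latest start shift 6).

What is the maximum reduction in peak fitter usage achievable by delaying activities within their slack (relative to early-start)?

7

Early-start peak: s1:13  s2:7  s3:6  s4:6  s5:0  s6:0 ⇒ 13.
Leveled (Activity 1@1, Activity 2@1, Activity 3@5, Activity 4@2, Activity 5@6): s1:6  s2:6  s3:6  s4:6  s5:4  s6:4 ⇒ 6.
Reduction 13 − 6 = 7.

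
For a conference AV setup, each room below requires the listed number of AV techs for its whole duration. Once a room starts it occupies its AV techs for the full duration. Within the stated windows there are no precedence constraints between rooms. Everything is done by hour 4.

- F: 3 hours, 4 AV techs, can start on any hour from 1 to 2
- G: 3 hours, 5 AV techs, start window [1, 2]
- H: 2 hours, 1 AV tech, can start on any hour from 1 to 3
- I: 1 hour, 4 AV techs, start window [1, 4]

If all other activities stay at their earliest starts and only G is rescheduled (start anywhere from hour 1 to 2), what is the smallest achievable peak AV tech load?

G@1: h1:14  h2:10  h3:9  h4:0 → peak 14
G@2: h1:9  h2:10  h3:9  h4:5 → peak 10
Best is G@2, peak 10.

10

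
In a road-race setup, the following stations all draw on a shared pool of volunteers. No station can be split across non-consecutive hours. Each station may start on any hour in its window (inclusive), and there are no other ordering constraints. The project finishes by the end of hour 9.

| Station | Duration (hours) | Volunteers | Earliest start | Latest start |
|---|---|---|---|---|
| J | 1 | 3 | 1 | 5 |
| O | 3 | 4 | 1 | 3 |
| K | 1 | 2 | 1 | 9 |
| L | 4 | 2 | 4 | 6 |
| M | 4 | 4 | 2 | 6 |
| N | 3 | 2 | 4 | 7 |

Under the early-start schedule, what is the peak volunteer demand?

Early-start schedule: J@1, O@1, K@1, L@4, M@2, N@4.
Load per hour: hour 1: 9, hour 2: 8, hour 3: 8, hour 4: 8, hour 5: 8, hour 6: 4, hour 7: 2, hour 8: 0, hour 9: 0.
Peak is 9.

9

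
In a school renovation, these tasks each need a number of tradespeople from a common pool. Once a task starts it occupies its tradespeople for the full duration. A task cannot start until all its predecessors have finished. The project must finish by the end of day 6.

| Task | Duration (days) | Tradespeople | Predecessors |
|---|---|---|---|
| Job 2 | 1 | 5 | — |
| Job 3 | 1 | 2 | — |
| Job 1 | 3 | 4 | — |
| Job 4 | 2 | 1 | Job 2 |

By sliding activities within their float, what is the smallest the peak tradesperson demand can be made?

Early-start (Job 2@1, Job 3@1, Job 1@1, Job 4@2) gives peak 11: d1:11  d2:5  d3:5  d4:0  d5:0  d6:0.
Shift Job 3→2, Job 1→3.
Schedule Job 2@1, Job 3@2, Job 1@3, Job 4@2: d1:5  d2:3  d3:5  d4:4  d5:4  d6:0 — peak 5.

5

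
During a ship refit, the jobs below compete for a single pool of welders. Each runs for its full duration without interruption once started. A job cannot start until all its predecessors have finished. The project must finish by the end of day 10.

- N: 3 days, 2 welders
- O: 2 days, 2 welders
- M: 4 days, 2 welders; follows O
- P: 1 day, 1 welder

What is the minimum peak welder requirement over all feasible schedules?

2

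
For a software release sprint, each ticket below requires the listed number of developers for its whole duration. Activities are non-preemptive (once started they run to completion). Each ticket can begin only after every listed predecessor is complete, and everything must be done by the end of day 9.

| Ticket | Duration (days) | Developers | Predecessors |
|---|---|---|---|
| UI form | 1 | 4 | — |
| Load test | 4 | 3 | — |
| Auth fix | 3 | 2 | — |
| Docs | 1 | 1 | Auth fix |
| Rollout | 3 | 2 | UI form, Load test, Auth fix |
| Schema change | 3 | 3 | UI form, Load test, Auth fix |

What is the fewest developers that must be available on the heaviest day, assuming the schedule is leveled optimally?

5

Early-start (UI form@1, Load test@1, Auth fix@1, Docs@4, Rollout@5, Schema change@5) gives peak 9: d1:9  d2:5  d3:5  d4:4  d5:5  d6:5  d7:5  d8:0  d9:0.
Shift Load test→2, Auth fix→2, Docs→5, Rollout→6, Schema change→6.
Schedule UI form@1, Load test@2, Auth fix@2, Docs@5, Rollout@6, Schema change@6: d1:4  d2:5  d3:5  d4:5  d5:4  d6:5  d7:5  d8:5  d9:0 — peak 5.
Total developer-days = 38 over 9 days ⇒ peak ≥ ⌈38/9⌉ = 5, so 5 is optimal.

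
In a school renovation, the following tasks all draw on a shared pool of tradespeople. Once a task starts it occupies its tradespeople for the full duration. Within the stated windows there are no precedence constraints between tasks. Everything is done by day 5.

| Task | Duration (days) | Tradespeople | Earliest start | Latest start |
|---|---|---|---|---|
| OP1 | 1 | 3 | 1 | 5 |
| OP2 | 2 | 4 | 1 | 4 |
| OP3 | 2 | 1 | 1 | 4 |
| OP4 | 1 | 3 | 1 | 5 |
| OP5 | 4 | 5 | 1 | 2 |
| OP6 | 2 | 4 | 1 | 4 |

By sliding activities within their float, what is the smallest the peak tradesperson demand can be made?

10

Early-start (OP1@1, OP2@1, OP3@1, OP4@1, OP5@1, OP6@1) gives peak 20: d1:20  d2:14  d3:5  d4:5  d5:0.
Shift OP4→3, OP5→2, OP6→4.
Schedule OP1@1, OP2@1, OP3@1, OP4@3, OP5@2, OP6@4: d1:8  d2:10  d3:8  d4:9  d5:9 — peak 10.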